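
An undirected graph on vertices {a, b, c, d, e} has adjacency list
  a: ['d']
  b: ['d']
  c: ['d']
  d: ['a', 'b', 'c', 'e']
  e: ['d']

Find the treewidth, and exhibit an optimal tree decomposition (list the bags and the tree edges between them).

Treewidth 1.
Bags: B1 = {d, e}  B2 = {b, d}  B3 = {c, d}  B4 = {a, d}
Tree: B1–B2, B1–B3, B3–B4

The largest bag has 2 vertices, giving width 1; this decomposition certifies tw(G) ≤ 1. Any graph with an edge has treewidth ≥ 1, and G has the edge e–d. The upper and lower bounds meet at 1, so that is the treewidth.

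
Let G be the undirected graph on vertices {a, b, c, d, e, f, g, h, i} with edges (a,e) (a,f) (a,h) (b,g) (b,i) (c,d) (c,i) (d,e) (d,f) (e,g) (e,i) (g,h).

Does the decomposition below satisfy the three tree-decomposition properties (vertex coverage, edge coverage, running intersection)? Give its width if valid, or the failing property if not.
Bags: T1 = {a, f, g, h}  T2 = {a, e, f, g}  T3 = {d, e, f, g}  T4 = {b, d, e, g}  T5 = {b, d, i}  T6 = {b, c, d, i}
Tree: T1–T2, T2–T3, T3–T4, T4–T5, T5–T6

No — edge (e,i) lies in no bag.

A tree decomposition must satisfy three properties: every vertex lies in some bag; for every edge, both endpoints lie together in some bag; and for every vertex, the bags containing it form a connected subtree. Here edge (e,i) lies in no bag, so the decomposition is invalid.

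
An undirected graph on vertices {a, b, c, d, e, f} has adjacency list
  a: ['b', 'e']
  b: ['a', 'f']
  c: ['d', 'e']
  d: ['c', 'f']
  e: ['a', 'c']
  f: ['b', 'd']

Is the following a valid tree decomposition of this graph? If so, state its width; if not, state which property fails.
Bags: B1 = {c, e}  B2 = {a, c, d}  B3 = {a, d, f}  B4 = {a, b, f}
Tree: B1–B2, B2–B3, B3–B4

A tree decomposition must satisfy three properties: every vertex lies in some bag; for every edge, both endpoints lie together in some bag; and for every vertex, the bags containing it form a connected subtree. Here edge (a,e) lies in no bag, so the decomposition is invalid.

No — edge (a,e) lies in no bag.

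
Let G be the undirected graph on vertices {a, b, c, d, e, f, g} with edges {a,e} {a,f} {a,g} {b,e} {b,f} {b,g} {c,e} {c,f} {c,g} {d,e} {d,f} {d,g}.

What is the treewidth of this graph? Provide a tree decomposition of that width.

Every bag has size at most 4, so the width is 4 − 1 = 3 and tw(G) ≤ 3. For the lower bound: the 4 vertex sets {c,g}, {d,e}, {f}, {b} are disjoint, each induces a connected subgraph, and every pair is joined by at least one edge of G. Contracting each set to a single vertex therefore yields K_{4} as a minor, and since treewidth is minor-monotone, tw(G) ≥ tw(K_{4}) = 3. Therefore the treewidth is 3.

Treewidth 3.
Bags: B1 = {c, e, f, g}  B2 = {d, e, f, g}  B3 = {b, e, f, g}  B4 = {a, e, f, g}
Tree: B1–B2, B2–B3, B3–B4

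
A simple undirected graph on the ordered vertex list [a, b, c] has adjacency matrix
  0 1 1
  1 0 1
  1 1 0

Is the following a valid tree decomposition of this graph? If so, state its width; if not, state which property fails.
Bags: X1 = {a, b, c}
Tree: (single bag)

Yes; width 2.

Checking the three conditions: (i) the bags cover all of {a, b, c}; (ii) for each edge, some bag contains both endpoints; (iii) the bags containing any fixed vertex form a subtree. All hold, so the decomposition is valid with width 3 − 1 = 2.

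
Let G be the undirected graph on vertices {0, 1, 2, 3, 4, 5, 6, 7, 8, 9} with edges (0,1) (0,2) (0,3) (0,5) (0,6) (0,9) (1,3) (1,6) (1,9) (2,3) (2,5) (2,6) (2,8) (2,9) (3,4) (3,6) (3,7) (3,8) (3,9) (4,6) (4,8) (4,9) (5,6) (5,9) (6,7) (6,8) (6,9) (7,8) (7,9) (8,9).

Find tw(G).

4

A width-4 tree decomposition is:
Bags: B1 = {2, 3, 6, 8, 9}  B2 = {3, 6, 7, 8, 9}  B3 = {3, 4, 6, 8, 9}  B4 = {0, 2, 3, 6, 9}  B5 = {0, 2, 5, 6, 9}  B6 = {0, 1, 3, 6, 9}
Tree: B1–B2, B1–B3, B1–B4, B4–B5, B4–B6
The largest bag has 5 vertices, giving width 4; this decomposition certifies tw(G) ≤ 4. Conversely, {0, 1, 3, 6, 9} is a clique of size 5, and the vertices of any clique must share a bag in every tree decomposition; so some bag has ≥ 5 vertices and tw(G) ≥ 4. Combining the bounds, tw(G) = 4.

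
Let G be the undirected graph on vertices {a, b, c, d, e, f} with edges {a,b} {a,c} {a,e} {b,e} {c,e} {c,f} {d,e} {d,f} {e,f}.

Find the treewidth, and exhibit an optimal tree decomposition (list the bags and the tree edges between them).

Treewidth 2.
One optimal decomposition is:
Bags: B1 = {a, c, e}  B2 = {a, b, e}  B3 = {c, e, f}  B4 = {d, e, f}
Tree: B1–B2, B1–B3, B3–B4

The largest bag has 3 vertices, giving width 2; this decomposition certifies tw(G) ≤ 2. On the other hand G contains the 3-clique {a, c, e}. A clique must lie in a single bag of any decomposition, so no decomposition can have width below 2. Hence tw(G) = 2 exactly.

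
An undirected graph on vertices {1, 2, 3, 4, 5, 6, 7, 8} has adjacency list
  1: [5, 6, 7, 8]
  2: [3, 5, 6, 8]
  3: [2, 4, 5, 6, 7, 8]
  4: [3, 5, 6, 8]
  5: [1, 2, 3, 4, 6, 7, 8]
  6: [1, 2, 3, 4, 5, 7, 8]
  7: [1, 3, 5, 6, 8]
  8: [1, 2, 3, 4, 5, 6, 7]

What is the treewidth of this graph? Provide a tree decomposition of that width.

Every bag has size at most 5, so the width is 5 − 1 = 4 and tw(G) ≤ 4. Conversely, {1, 5, 6, 7, 8} is a clique of size 5, and the vertices of any clique must share a bag in every tree decomposition; so some bag has ≥ 5 vertices and tw(G) ≥ 4. Combining the bounds, tw(G) = 4.

Treewidth 4.
One such decomposition:
Bags: B1 = {1, 5, 6, 7, 8}  B2 = {3, 5, 6, 7, 8}  B3 = {2, 3, 5, 6, 8}  B4 = {3, 4, 5, 6, 8}
Tree: B1–B2, B2–B3, B2–B4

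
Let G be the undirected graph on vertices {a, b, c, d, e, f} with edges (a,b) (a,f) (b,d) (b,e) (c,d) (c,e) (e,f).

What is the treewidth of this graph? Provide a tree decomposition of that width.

The largest bag has 3 vertices, giving width 2; this decomposition certifies tw(G) ≤ 2. The edges c–d–b–e–c form a cycle, so G is not a tree and its treewidth is at least 2. Combining the bounds, tw(G) = 2.

Treewidth 2.
Bags: B1 = {c, d, e}  B2 = {b, d, e}  B3 = {b, e, f}  B4 = {a, b, f}
Tree: B1–B2, B2–B3, B3–B4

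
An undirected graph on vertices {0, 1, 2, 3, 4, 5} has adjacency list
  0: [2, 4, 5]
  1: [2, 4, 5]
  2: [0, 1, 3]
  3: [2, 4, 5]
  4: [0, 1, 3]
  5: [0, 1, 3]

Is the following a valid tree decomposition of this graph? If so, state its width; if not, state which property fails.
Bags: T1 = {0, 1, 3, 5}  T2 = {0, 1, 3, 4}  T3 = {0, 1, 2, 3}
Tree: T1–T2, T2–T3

Yes; width 3.

Every vertex of G appears in some bag (union = {0, 1, 2, 3, 4, 5}); every edge is covered by a bag; and for each vertex v the set of bags containing v is connected in the bag tree. The decomposition is therefore valid. The largest bag has 4 vertices, so the width is 3.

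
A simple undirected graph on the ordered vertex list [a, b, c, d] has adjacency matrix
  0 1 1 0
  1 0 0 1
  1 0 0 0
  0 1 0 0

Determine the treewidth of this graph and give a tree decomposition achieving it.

Every bag has size at most 2, so the width is 2 − 1 = 1 and tw(G) ≤ 1. Any graph with an edge has treewidth ≥ 1, and G has the edge d–b. Therefore the treewidth is 1.

Treewidth 1.
One such decomposition:
Bags: B1 = {b, d}  B2 = {a, b}  B3 = {a, c}
Tree: B1–B2, B2–B3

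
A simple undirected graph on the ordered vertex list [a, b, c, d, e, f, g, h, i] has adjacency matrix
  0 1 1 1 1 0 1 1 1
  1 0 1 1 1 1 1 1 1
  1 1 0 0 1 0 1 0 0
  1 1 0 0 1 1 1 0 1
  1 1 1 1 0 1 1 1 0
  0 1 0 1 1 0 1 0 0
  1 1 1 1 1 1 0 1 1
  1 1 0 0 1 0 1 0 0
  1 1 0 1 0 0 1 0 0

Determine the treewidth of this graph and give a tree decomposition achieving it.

Treewidth 4.
One optimal decomposition is:
Bags: B1 = {b, d, e, f, g}  B2 = {a, b, d, e, g}  B3 = {a, b, d, g, i}  B4 = {a, b, c, e, g}  B5 = {a, b, e, g, h}
Tree: B1–B2, B2–B3, B2–B4, B4–B5

Each bag holds 5 vertices, so the decomposition has width 4, which upper-bounds the treewidth. On the other hand G contains the 5-clique {a, b, d, e, g}. A clique must lie in a single bag of any decomposition, so no decomposition can have width below 4. Therefore the treewidth is 4.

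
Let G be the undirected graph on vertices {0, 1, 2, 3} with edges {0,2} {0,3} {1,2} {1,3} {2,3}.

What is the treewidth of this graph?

2

A width-2 tree decomposition is:
Bags: B1 = {1, 2, 3}  B2 = {0, 2, 3}
Tree: B1–B2
The largest bag has 3 vertices, giving width 2; this decomposition certifies tw(G) ≤ 2. On the other hand G contains the 3-clique {0, 2, 3}. A clique must lie in a single bag of any decomposition, so no decomposition can have width below 2. Combining the bounds, tw(G) = 2.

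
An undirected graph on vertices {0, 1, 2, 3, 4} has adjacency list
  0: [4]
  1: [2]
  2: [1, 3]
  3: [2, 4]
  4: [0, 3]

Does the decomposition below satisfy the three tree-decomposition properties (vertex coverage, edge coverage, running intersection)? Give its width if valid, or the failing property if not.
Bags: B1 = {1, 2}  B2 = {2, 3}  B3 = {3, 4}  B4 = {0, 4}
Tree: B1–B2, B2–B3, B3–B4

Checking the three conditions: (i) the bags cover all of {0, 1, 2, 3, 4}; (ii) for each edge, some bag contains both endpoints; (iii) the bags containing any fixed vertex form a subtree. All hold, so the decomposition is valid with width 2 − 1 = 1.

Yes; width 1.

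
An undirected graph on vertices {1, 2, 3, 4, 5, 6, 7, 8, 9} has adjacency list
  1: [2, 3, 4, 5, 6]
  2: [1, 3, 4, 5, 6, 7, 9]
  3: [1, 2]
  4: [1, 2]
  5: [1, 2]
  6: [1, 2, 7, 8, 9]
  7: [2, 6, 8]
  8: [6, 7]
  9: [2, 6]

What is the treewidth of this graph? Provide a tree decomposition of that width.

Every bag has size at most 3, so the width is 3 − 1 = 2 and tw(G) ≤ 2. For the lower bound, the 3 vertices {6, 7, 8} are pairwise adjacent, and any tree decomposition puts a clique entirely inside one bag — forcing width ≥ 2. Therefore the treewidth is 2.

Treewidth 2.
One such decomposition:
Bags: B1 = {1, 2, 6}  B2 = {2, 6, 7}  B3 = {1, 2, 4}  B4 = {2, 6, 9}  B5 = {6, 7, 8}  B6 = {1, 2, 5}  B7 = {1, 2, 3}
Tree: B1–B2, B1–B3, B2–B4, B2–B5, B1–B6, B1–B7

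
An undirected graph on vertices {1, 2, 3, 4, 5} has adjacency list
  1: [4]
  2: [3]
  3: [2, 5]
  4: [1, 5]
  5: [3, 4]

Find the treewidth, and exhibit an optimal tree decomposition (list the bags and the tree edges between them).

Treewidth 1.
Bags: B1 = {1, 4}  B2 = {4, 5}  B3 = {3, 5}  B4 = {2, 3}
Tree: B1–B2, B2–B3, B3–B4

Each bag holds 2 vertices, so the decomposition has width 1, which upper-bounds the treewidth. Since G has at least one edge (e.g. 1–4), it is not an edgeless graph, so tw(G) ≥ 1. The upper and lower bounds meet at 1, so that is the treewidth.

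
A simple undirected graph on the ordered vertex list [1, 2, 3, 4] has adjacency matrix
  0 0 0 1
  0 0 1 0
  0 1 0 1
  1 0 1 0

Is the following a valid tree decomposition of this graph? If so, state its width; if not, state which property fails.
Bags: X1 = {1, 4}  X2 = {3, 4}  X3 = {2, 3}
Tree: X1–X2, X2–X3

Vertex coverage: the bags together contain {1, 2, 3, 4}, the full vertex set. Edge coverage: each edge of G has both endpoints in at least one bag. Running intersection: for every vertex, the bags containing it form a connected subtree. All three properties hold, so this is a valid tree decomposition of width max|bag| − 1 = 1, and hence tw(G) ≤ 1.

Yes; width 1.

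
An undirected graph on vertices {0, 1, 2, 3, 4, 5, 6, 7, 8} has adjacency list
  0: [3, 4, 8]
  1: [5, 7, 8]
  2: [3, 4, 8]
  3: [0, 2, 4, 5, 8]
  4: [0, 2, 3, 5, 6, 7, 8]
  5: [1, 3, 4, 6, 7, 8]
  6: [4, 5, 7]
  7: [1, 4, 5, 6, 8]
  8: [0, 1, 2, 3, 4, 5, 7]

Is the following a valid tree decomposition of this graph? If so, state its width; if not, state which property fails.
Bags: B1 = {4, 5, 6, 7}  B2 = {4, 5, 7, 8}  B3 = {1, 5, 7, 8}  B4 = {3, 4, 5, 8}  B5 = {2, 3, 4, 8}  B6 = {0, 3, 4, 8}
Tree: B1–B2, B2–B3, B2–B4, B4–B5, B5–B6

Vertex coverage: the bags together contain {0, 1, 2, 3, 4, 5, 6, 7, 8}, the full vertex set. Edge coverage: each edge of G has both endpoints in at least one bag. Running intersection: for every vertex, the bags containing it form a connected subtree. All three properties hold, so this is a valid tree decomposition of width max|bag| − 1 = 3, and hence tw(G) ≤ 3.

Yes; width 3.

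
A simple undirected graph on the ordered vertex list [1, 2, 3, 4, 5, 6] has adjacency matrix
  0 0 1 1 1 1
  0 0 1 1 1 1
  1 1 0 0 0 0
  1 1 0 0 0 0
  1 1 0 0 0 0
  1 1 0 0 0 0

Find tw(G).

A width-2 tree decomposition is:
Bags: B1 = {1, 2, 4}  B2 = {1, 2, 3}  B3 = {1, 2, 6}  B4 = {1, 2, 5}
Tree: B1–B2, B2–B3, B3–B4
Every bag has size at most 3, so the width is 3 − 1 = 2 and tw(G) ≤ 2. Since 4–2–3–1–4 is a cycle in G, G is not acyclic. Forests are exactly the graphs of treewidth ≤ 1, so tw(G) ≥ 2. The upper and lower bounds meet at 2, so that is the treewidth.

2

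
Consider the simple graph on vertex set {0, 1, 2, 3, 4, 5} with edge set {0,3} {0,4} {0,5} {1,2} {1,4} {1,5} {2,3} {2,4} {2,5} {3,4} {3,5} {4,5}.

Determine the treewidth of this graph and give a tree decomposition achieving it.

Treewidth 3.
One such decomposition:
Bags: B1 = {2, 3, 4, 5}  B2 = {1, 2, 4, 5}  B3 = {0, 3, 4, 5}
Tree: B1–B2, B1–B3

Every bag has size at most 4, so the width is 4 − 1 = 3 and tw(G) ≤ 3. For the lower bound, the 4 vertices {0, 3, 4, 5} are pairwise adjacent, and any tree decomposition puts a clique entirely inside one bag — forcing width ≥ 3. Combining the bounds, tw(G) = 3.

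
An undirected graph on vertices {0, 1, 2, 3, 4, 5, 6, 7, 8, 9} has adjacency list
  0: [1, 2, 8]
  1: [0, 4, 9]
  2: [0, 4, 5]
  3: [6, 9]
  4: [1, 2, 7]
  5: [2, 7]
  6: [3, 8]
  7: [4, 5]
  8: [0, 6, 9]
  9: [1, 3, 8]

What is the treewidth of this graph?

A width-2 tree decomposition is:
Bags: B1 = {3, 6, 9}  B2 = {6, 8, 9}  B3 = {1, 8, 9}  B4 = {0, 1, 8}  B5 = {0, 1, 4}  B6 = {0, 2, 4}  B7 = {2, 4, 7}  B8 = {2, 5, 7}
Tree: B1–B2, B2–B3, B3–B4, B4–B5, B5–B6, B6–B7, B7–B8
Each bag holds 3 vertices, so the decomposition has width 2, which upper-bounds the treewidth. The edges 3–6–8–9–3 form a cycle, so G is not a tree and its treewidth is at least 2. The upper and lower bounds meet at 2, so that is the treewidth.

2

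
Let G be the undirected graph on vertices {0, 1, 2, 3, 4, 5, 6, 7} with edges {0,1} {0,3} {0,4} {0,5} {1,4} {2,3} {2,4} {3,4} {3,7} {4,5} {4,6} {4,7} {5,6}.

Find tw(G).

2

A width-2 tree decomposition is:
Bags: B1 = {0, 4, 5}  B2 = {4, 5, 6}  B3 = {0, 3, 4}  B4 = {3, 4, 7}  B5 = {0, 1, 4}  B6 = {2, 3, 4}
Tree: B1–B2, B1–B3, B3–B4, B3–B5, B4–B6
Every bag has size at most 3, so the width is 3 − 1 = 2 and tw(G) ≤ 2. Conversely, {0, 1, 4} is a clique of size 3, and the vertices of any clique must share a bag in every tree decomposition; so some bag has ≥ 3 vertices and tw(G) ≥ 2. Combining the bounds, tw(G) = 2.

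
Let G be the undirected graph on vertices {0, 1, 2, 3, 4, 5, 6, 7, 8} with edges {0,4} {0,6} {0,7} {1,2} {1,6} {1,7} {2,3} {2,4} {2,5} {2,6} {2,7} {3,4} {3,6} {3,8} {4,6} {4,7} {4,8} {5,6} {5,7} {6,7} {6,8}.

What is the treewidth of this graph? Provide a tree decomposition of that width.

Every bag has size at most 4, so the width is 4 − 1 = 3 and tw(G) ≤ 3. For the lower bound, the 4 vertices {0, 4, 6, 7} are pairwise adjacent, and any tree decomposition puts a clique entirely inside one bag — forcing width ≥ 3. Combining the bounds, tw(G) = 3.

Treewidth 3.
One such decomposition:
Bags: B1 = {2, 4, 6, 7}  B2 = {2, 3, 4, 6}  B3 = {3, 4, 6, 8}  B4 = {1, 2, 6, 7}  B5 = {2, 5, 6, 7}  B6 = {0, 4, 6, 7}
Tree: B1–B2, B2–B3, B1–B4, B4–B5, B1–B6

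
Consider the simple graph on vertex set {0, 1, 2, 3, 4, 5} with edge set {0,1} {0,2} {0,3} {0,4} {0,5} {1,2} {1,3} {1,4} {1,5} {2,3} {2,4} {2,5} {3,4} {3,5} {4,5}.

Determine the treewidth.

A width-5 tree decomposition is:
Bags: B1 = {0, 1, 2, 3, 4, 5}
Tree: (single bag)
With just one bag of size 6, the width is 6 − 1 = 5, so tw(G) ≤ 5. On the other hand G contains the 6-clique {0, 1, 2, 3, 4, 5}. A clique must lie in a single bag of any decomposition, so no decomposition can have width below 5. Therefore the treewidth is 5.

5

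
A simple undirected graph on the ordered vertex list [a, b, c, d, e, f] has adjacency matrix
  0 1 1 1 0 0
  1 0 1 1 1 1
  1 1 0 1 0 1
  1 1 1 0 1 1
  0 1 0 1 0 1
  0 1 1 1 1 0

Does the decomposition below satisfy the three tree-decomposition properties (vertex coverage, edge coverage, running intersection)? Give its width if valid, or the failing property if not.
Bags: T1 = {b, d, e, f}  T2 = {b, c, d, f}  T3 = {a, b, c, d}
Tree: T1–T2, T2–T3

Every vertex of G appears in some bag (union = {a, b, c, d, e, f}); every edge is covered by a bag; and for each vertex v the set of bags containing v is connected in the bag tree. The decomposition is therefore valid. The largest bag has 4 vertices, so the width is 3.

Yes; width 3.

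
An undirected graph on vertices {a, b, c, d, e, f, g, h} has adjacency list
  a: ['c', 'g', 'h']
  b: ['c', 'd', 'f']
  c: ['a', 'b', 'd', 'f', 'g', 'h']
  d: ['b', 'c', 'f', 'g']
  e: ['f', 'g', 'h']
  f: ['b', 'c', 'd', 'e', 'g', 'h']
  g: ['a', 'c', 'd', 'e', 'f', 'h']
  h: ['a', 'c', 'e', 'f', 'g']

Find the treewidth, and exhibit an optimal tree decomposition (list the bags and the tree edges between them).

Treewidth 3.
One optimal decomposition is:
Bags: B1 = {c, d, f, g}  B2 = {c, f, g, h}  B3 = {a, c, g, h}  B4 = {e, f, g, h}  B5 = {b, c, d, f}
Tree: B1–B2, B2–B3, B2–B4, B1–B5

Every bag has size at most 4, so the width is 4 − 1 = 3 and tw(G) ≤ 3. For the lower bound, the 4 vertices {a, c, g, h} are pairwise adjacent, and any tree decomposition puts a clique entirely inside one bag — forcing width ≥ 3. Therefore the treewidth is 3.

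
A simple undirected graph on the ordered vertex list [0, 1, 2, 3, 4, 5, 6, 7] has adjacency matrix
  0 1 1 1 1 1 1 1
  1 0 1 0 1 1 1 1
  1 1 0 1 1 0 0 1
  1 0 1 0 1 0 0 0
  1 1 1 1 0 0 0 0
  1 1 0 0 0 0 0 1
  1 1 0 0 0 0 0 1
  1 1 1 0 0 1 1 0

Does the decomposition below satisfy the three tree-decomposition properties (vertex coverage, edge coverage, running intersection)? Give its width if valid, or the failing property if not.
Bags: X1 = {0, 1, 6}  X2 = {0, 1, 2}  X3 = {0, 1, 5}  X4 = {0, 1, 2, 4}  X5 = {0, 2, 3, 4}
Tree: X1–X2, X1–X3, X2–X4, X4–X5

No — vertex 7 appears in no bag.

A tree decomposition must satisfy three properties: every vertex lies in some bag; for every edge, both endpoints lie together in some bag; and for every vertex, the bags containing it form a connected subtree. Here vertex 7 appears in no bag, so the decomposition is invalid.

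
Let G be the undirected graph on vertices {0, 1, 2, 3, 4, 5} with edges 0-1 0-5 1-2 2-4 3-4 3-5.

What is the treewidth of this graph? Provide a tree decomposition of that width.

Treewidth 2.
Bags: B1 = {0, 1, 2}  B2 = {0, 2, 5}  B3 = {2, 3, 5}  B4 = {2, 3, 4}
Tree: B1–B2, B2–B3, B3–B4

Each bag holds 3 vertices, so the decomposition has width 2, which upper-bounds the treewidth. For the lower bound, G contains the cycle 2–1–0–5–3–4–2, so G is not a forest; only forests have treewidth ≤ 1, hence tw(G) ≥ 2. Hence tw(G) = 2 exactly.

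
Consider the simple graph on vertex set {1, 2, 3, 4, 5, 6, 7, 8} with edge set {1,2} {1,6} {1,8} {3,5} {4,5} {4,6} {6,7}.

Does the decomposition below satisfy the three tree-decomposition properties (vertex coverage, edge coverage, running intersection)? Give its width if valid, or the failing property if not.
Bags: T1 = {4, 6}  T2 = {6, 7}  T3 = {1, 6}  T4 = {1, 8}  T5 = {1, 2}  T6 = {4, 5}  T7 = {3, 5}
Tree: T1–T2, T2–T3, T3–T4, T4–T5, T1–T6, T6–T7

Vertex coverage: the bags together contain {1, 2, 3, 4, 5, 6, 7, 8}, the full vertex set. Edge coverage: each edge of G has both endpoints in at least one bag. Running intersection: for every vertex, the bags containing it form a connected subtree. All three properties hold, so this is a valid tree decomposition of width max|bag| − 1 = 1, and hence tw(G) ≤ 1.

Yes; width 1.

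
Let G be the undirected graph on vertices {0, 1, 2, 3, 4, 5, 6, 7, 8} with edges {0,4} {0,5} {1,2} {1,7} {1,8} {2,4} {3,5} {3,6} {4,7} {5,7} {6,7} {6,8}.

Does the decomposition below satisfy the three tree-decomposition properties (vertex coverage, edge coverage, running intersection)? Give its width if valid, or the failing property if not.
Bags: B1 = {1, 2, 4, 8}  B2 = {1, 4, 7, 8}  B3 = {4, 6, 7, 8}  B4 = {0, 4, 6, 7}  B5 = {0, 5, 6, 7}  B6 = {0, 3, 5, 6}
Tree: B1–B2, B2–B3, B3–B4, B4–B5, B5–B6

Every vertex of G appears in some bag (union = {0, 1, 2, 3, 4, 5, 6, 7, 8}); every edge is covered by a bag; and for each vertex v the set of bags containing v is connected in the bag tree. The decomposition is therefore valid. The largest bag has 4 vertices, so the width is 3.

Yes; width 3.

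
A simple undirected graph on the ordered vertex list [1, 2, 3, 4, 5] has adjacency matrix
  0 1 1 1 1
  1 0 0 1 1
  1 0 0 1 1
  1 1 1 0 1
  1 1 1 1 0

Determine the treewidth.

A width-3 tree decomposition is:
Bags: B1 = {1, 3, 4, 5}  B2 = {1, 2, 4, 5}
Tree: B1–B2
The largest bag has 4 vertices, giving width 3; this decomposition certifies tw(G) ≤ 3. On the other hand G contains the 4-clique {1, 2, 4, 5}. A clique must lie in a single bag of any decomposition, so no decomposition can have width below 3. Therefore the treewidth is 3.

3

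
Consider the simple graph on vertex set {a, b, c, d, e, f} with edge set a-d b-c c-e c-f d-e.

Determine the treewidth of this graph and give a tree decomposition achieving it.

The largest bag has 2 vertices, giving width 1; this decomposition certifies tw(G) ≤ 1. Since G has at least one edge (e.g. e–d), it is not an edgeless graph, so tw(G) ≥ 1. The upper and lower bounds meet at 1, so that is the treewidth.

Treewidth 1.
Bags: B1 = {d, e}  B2 = {c, e}  B3 = {b, c}  B4 = {a, d}  B5 = {c, f}
Tree: B1–B2, B2–B3, B1–B4, B3–B5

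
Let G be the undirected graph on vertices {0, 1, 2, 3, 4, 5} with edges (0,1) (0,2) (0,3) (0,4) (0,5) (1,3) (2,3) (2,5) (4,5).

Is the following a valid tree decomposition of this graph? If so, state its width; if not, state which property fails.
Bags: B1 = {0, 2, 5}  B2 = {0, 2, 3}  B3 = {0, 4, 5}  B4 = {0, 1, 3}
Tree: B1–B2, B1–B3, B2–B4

Yes; width 2.

Vertex coverage: the bags together contain {0, 1, 2, 3, 4, 5}, the full vertex set. Edge coverage: each edge of G has both endpoints in at least one bag. Running intersection: for every vertex, the bags containing it form a connected subtree. All three properties hold, so this is a valid tree decomposition of width max|bag| − 1 = 2, and hence tw(G) ≤ 2.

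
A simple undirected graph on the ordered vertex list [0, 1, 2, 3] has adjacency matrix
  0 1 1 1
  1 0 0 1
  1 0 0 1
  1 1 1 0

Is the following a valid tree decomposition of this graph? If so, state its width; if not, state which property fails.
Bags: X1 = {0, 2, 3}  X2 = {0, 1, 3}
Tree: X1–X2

Yes; width 2.

Checking the three conditions: (i) the bags cover all of {0, 1, 2, 3}; (ii) for each edge, some bag contains both endpoints; (iii) the bags containing any fixed vertex form a subtree. All hold, so the decomposition is valid with width 3 − 1 = 2.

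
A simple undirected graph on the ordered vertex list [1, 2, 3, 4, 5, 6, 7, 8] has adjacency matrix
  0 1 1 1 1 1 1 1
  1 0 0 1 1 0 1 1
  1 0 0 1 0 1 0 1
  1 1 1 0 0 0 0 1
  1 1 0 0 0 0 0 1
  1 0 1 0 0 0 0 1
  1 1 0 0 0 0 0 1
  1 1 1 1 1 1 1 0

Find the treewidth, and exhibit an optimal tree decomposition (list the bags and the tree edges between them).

Treewidth 3.
One such decomposition:
Bags: B1 = {1, 2, 5, 8}  B2 = {1, 2, 4, 8}  B3 = {1, 2, 7, 8}  B4 = {1, 3, 4, 8}  B5 = {1, 3, 6, 8}
Tree: B1–B2, B1–B3, B2–B4, B4–B5

The largest bag has 4 vertices, giving width 3; this decomposition certifies tw(G) ≤ 3. For the lower bound, the 4 vertices {1, 2, 4, 8} are pairwise adjacent, and any tree decomposition puts a clique entirely inside one bag — forcing width ≥ 3. Hence tw(G) = 3 exactly.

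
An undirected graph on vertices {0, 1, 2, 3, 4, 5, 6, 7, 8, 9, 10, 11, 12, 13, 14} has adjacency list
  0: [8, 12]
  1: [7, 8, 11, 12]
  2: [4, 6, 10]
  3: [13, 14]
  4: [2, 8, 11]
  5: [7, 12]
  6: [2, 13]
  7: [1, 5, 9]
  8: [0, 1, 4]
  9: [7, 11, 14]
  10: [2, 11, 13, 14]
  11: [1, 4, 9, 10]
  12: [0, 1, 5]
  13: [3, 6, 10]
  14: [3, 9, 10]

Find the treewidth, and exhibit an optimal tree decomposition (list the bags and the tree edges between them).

Treewidth 3.
Bags: B1 = {0, 5, 7, 12}  B2 = {0, 1, 7, 12}  B3 = {0, 1, 7, 8}  B4 = {1, 7, 8, 9}  B5 = {1, 8, 9, 11}  B6 = {4, 8, 9, 11}  B7 = {4, 9, 11, 14}  B8 = {4, 10, 11, 14}  B9 = {2, 4, 10, 14}  B10 = {2, 3, 10, 14}  B11 = {2, 3, 10, 13}  B12 = {2, 3, 6, 13}
Tree: B1–B2, B2–B3, B3–B4, B4–B5, B5–B6, B6–B7, B7–B8, B8–B9, B9–B10, B10–B11, B11–B12

The largest bag has 4 vertices, giving width 3; this decomposition certifies tw(G) ≤ 3. For the lower bound: the 4 vertex sets {0,5,12}, {7}, {1}, {4,8,9,11} are disjoint, each induces a connected subgraph, and every pair is joined by at least one edge of G. Contracting each set to a single vertex therefore yields K_{4} as a minor, and since treewidth is minor-monotone, tw(G) ≥ tw(K_{4}) = 3. The upper and lower bounds meet at 3, so that is the treewidth.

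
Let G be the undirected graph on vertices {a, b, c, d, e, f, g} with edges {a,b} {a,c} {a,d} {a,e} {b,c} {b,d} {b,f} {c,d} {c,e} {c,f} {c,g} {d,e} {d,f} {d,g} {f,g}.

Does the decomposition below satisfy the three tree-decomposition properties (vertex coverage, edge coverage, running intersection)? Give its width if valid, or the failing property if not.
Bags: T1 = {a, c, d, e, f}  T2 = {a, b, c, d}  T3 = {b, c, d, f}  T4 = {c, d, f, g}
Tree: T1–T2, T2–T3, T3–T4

No — bags containing vertex f are not connected in the tree.

A tree decomposition must satisfy three properties: every vertex lies in some bag; for every edge, both endpoints lie together in some bag; and for every vertex, the bags containing it form a connected subtree. Here bags containing vertex f are not connected in the tree, so the decomposition is invalid.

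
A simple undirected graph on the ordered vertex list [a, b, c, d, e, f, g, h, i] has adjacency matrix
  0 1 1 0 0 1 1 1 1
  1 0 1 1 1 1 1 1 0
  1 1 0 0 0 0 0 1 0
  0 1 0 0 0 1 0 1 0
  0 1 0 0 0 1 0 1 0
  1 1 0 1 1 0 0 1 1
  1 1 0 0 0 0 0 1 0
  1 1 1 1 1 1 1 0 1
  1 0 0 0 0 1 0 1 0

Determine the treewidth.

A width-3 tree decomposition is:
Bags: B1 = {a, b, g, h}  B2 = {a, b, f, h}  B3 = {b, d, f, h}  B4 = {b, e, f, h}  B5 = {a, b, c, h}  B6 = {a, f, h, i}
Tree: B1–B2, B2–B3, B3–B4, B1–B5, B2–B6
The largest bag has 4 vertices, giving width 3; this decomposition certifies tw(G) ≤ 3. Conversely, {a, b, g, h} is a clique of size 4, and the vertices of any clique must share a bag in every tree decomposition; so some bag has ≥ 4 vertices and tw(G) ≥ 3. Combining the bounds, tw(G) = 3.

3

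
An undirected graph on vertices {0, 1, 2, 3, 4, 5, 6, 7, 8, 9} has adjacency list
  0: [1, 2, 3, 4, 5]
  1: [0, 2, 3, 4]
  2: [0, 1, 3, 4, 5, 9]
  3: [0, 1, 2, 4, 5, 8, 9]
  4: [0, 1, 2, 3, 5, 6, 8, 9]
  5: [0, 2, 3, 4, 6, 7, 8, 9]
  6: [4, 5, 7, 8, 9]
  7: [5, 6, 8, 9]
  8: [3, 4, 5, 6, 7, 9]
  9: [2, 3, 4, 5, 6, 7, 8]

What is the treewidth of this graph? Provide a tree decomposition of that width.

The largest bag has 5 vertices, giving width 4; this decomposition certifies tw(G) ≤ 4. Conversely, {3, 4, 5, 8, 9} is a clique of size 5, and the vertices of any clique must share a bag in every tree decomposition; so some bag has ≥ 5 vertices and tw(G) ≥ 4. The upper and lower bounds meet at 4, so that is the treewidth.

Treewidth 4.
One optimal decomposition is:
Bags: B1 = {3, 4, 5, 8, 9}  B2 = {2, 3, 4, 5, 9}  B3 = {0, 2, 3, 4, 5}  B4 = {4, 5, 6, 8, 9}  B5 = {5, 6, 7, 8, 9}  B6 = {0, 1, 2, 3, 4}
Tree: B1–B2, B2–B3, B1–B4, B4–B5, B3–B6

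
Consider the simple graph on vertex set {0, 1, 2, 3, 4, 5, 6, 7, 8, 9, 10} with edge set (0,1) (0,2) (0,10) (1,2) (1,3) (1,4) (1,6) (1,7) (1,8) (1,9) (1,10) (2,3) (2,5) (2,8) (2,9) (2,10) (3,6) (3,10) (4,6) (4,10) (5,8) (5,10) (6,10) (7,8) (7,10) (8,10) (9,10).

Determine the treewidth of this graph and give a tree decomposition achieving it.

The largest bag has 4 vertices, giving width 3; this decomposition certifies tw(G) ≤ 3. For the lower bound, the 4 vertices {0, 1, 2, 10} are pairwise adjacent, and any tree decomposition puts a clique entirely inside one bag — forcing width ≥ 3. Therefore the treewidth is 3.

Treewidth 3.
One such decomposition:
Bags: B1 = {1, 2, 3, 10}  B2 = {1, 2, 8, 10}  B3 = {1, 7, 8, 10}  B4 = {1, 3, 6, 10}  B5 = {1, 2, 9, 10}  B6 = {0, 1, 2, 10}  B7 = {1, 4, 6, 10}  B8 = {2, 5, 8, 10}
Tree: B1–B2, B2–B3, B1–B4, B1–B5, B5–B6, B4–B7, B2–B8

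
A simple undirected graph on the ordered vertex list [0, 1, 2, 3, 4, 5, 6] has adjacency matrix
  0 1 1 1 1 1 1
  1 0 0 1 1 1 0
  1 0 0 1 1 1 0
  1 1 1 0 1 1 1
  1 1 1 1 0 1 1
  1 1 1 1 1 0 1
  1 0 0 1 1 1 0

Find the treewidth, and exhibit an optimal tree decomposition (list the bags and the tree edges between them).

Treewidth 4.
Bags: B1 = {0, 2, 3, 4, 5}  B2 = {0, 3, 4, 5, 6}  B3 = {0, 1, 3, 4, 5}
Tree: B1–B2, B1–B3

Each bag holds 5 vertices, so the decomposition has width 4, which upper-bounds the treewidth. Conversely, {0, 1, 3, 4, 5} is a clique of size 5, and the vertices of any clique must share a bag in every tree decomposition; so some bag has ≥ 5 vertices and tw(G) ≥ 4. Therefore the treewidth is 4.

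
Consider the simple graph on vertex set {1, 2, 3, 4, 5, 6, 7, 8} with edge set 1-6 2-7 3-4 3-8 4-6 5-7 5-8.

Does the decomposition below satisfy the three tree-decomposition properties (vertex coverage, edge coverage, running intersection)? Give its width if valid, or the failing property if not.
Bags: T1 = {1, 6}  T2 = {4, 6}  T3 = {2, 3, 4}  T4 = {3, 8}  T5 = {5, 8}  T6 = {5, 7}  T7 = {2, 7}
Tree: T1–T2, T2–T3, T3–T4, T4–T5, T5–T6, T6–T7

A tree decomposition must satisfy three properties: every vertex lies in some bag; for every edge, both endpoints lie together in some bag; and for every vertex, the bags containing it form a connected subtree. Here bags containing vertex 2 are not connected in the tree, so the decomposition is invalid.

No — bags containing vertex 2 are not connected in the tree.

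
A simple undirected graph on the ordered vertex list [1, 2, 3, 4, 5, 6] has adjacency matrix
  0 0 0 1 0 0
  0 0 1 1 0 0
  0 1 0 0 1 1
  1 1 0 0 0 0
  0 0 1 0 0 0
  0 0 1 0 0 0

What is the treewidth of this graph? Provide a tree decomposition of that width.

Every bag has size at most 2, so the width is 2 − 1 = 1 and tw(G) ≤ 1. G has an edge, so its treewidth is at least 1. The upper and lower bounds meet at 1, so that is the treewidth.

Treewidth 1.
Bags: B1 = {2, 4}  B2 = {1, 4}  B3 = {2, 3}  B4 = {3, 5}  B5 = {3, 6}
Tree: B1–B2, B1–B3, B3–B4, B4–B5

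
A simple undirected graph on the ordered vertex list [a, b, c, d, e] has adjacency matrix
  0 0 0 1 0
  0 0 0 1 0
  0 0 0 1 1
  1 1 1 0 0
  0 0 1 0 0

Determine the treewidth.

A width-1 tree decomposition is:
Bags: B1 = {c, e}  B2 = {c, d}  B3 = {b, d}  B4 = {a, d}
Tree: B1–B2, B2–B3, B2–B4
Each bag holds 2 vertices, so the decomposition has width 1, which upper-bounds the treewidth. Any graph with an edge has treewidth ≥ 1, and G has the edge c–e. Therefore the treewidth is 1.

1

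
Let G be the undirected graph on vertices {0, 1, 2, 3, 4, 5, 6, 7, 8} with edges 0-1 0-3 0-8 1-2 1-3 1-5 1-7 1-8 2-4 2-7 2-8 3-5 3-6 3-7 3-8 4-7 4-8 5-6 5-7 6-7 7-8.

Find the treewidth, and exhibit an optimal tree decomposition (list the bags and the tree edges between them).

The largest bag has 4 vertices, giving width 3; this decomposition certifies tw(G) ≤ 3. For the lower bound, the 4 vertices {0, 1, 3, 8} are pairwise adjacent, and any tree decomposition puts a clique entirely inside one bag — forcing width ≥ 3. Therefore the treewidth is 3.

Treewidth 3.
One such decomposition:
Bags: B1 = {1, 3, 5, 7}  B2 = {3, 5, 6, 7}  B3 = {1, 3, 7, 8}  B4 = {0, 1, 3, 8}  B5 = {1, 2, 7, 8}  B6 = {2, 4, 7, 8}
Tree: B1–B2, B1–B3, B3–B4, B3–B5, B5–B6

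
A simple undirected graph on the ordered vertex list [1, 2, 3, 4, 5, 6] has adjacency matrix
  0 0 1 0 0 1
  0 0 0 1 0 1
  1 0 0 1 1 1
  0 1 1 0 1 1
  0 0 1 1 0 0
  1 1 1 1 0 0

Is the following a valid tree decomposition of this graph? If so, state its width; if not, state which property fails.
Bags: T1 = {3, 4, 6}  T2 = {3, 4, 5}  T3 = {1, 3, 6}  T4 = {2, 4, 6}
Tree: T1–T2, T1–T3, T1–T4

Checking the three conditions: (i) the bags cover all of {1, 2, 3, 4, 5, 6}; (ii) for each edge, some bag contains both endpoints; (iii) the bags containing any fixed vertex form a subtree. All hold, so the decomposition is valid with width 3 − 1 = 2.

Yes; width 2.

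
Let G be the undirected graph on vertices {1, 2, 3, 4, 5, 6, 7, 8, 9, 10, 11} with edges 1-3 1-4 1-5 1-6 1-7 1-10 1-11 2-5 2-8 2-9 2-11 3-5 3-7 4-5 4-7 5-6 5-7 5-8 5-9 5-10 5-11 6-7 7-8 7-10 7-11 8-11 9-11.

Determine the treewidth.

3

A width-3 tree decomposition is:
Bags: B1 = {1, 5, 7, 11}  B2 = {5, 7, 8, 11}  B3 = {1, 5, 7, 10}  B4 = {1, 5, 6, 7}  B5 = {1, 3, 5, 7}  B6 = {1, 4, 5, 7}  B7 = {2, 5, 8, 11}  B8 = {2, 5, 9, 11}
Tree: B1–B2, B1–B3, B1–B4, B3–B5, B1–B6, B2–B7, B7–B8
Each bag holds 4 vertices, so the decomposition has width 3, which upper-bounds the treewidth. On the other hand G contains the 4-clique {2, 5, 9, 11}. A clique must lie in a single bag of any decomposition, so no decomposition can have width below 3. Therefore the treewidth is 3.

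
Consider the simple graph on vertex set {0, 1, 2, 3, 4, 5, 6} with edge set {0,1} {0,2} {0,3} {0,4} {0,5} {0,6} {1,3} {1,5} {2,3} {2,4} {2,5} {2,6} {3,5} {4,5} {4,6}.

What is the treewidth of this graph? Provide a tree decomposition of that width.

Treewidth 3.
Bags: B1 = {0, 2, 3, 5}  B2 = {0, 2, 4, 5}  B3 = {0, 1, 3, 5}  B4 = {0, 2, 4, 6}
Tree: B1–B2, B1–B3, B2–B4

Each bag holds 4 vertices, so the decomposition has width 3, which upper-bounds the treewidth. Conversely, {0, 1, 3, 5} is a clique of size 4, and the vertices of any clique must share a bag in every tree decomposition; so some bag has ≥ 4 vertices and tw(G) ≥ 3. Combining the bounds, tw(G) = 3.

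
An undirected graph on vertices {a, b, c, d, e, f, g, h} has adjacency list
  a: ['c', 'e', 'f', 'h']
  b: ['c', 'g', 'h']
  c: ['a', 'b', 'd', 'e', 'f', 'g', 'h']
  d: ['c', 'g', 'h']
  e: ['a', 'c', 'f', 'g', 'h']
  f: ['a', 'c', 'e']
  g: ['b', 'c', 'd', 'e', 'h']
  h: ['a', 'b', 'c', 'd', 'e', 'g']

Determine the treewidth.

3

A width-3 tree decomposition is:
Bags: B1 = {b, c, g, h}  B2 = {c, e, g, h}  B3 = {a, c, e, h}  B4 = {a, c, e, f}  B5 = {c, d, g, h}
Tree: B1–B2, B2–B3, B3–B4, B1–B5
The largest bag has 4 vertices, giving width 3; this decomposition certifies tw(G) ≤ 3. Conversely, {c, d, g, h} is a clique of size 4, and the vertices of any clique must share a bag in every tree decomposition; so some bag has ≥ 4 vertices and tw(G) ≥ 3. Combining the bounds, tw(G) = 3.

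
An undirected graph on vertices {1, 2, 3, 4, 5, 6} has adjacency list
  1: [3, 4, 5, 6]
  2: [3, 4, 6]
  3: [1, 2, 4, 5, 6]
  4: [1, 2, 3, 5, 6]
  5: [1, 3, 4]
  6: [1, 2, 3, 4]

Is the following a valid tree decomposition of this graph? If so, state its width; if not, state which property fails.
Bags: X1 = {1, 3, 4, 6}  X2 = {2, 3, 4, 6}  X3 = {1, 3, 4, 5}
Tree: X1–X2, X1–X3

Every vertex of G appears in some bag (union = {1, 2, 3, 4, 5, 6}); every edge is covered by a bag; and for each vertex v the set of bags containing v is connected in the bag tree. The decomposition is therefore valid. The largest bag has 4 vertices, so the width is 3.

Yes; width 3.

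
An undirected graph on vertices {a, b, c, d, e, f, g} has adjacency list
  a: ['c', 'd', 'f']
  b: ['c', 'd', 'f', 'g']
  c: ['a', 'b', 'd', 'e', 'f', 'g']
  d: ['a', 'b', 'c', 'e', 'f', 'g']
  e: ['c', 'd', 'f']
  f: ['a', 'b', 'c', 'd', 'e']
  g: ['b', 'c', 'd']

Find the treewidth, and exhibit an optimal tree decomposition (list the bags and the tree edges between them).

Treewidth 3.
One such decomposition:
Bags: B1 = {b, c, d, f}  B2 = {c, d, e, f}  B3 = {a, c, d, f}  B4 = {b, c, d, g}
Tree: B1–B2, B2–B3, B1–B4

Each bag holds 4 vertices, so the decomposition has width 3, which upper-bounds the treewidth. Conversely, {b, c, d, g} is a clique of size 4, and the vertices of any clique must share a bag in every tree decomposition; so some bag has ≥ 4 vertices and tw(G) ≥ 3. Therefore the treewidth is 3.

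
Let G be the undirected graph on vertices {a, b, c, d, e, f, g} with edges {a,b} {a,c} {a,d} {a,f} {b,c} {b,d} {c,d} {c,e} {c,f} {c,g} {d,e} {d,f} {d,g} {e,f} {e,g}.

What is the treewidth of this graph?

A width-3 tree decomposition is:
Bags: B1 = {c, d, e, f}  B2 = {c, d, e, g}  B3 = {a, c, d, f}  B4 = {a, b, c, d}
Tree: B1–B2, B1–B3, B3–B4
The largest bag has 4 vertices, giving width 3; this decomposition certifies tw(G) ≤ 3. Conversely, {c, d, e, g} is a clique of size 4, and the vertices of any clique must share a bag in every tree decomposition; so some bag has ≥ 4 vertices and tw(G) ≥ 3. The upper and lower bounds meet at 3, so that is the treewidth.

3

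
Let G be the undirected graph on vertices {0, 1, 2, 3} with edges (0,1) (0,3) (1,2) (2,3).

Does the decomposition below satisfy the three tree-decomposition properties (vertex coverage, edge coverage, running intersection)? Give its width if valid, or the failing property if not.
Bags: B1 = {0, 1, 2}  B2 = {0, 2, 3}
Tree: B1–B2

Vertex coverage: the bags together contain {0, 1, 2, 3}, the full vertex set. Edge coverage: each edge of G has both endpoints in at least one bag. Running intersection: for every vertex, the bags containing it form a connected subtree. All three properties hold, so this is a valid tree decomposition of width max|bag| − 1 = 2, and hence tw(G) ≤ 2.

Yes; width 2.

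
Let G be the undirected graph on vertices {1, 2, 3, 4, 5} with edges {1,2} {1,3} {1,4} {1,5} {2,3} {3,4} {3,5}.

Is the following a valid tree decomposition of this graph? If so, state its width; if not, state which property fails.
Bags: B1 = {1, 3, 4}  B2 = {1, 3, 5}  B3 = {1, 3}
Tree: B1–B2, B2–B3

A tree decomposition must satisfy three properties: every vertex lies in some bag; for every edge, both endpoints lie together in some bag; and for every vertex, the bags containing it form a connected subtree. Here vertex 2 appears in no bag, so the decomposition is invalid.

No — vertex 2 appears in no bag.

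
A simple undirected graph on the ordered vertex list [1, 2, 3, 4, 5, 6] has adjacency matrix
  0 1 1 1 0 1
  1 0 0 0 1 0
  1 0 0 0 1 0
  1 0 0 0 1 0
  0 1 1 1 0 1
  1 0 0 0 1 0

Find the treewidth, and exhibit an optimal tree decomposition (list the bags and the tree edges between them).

Each bag holds 3 vertices, so the decomposition has width 2, which upper-bounds the treewidth. The edges 2–1–6–5–2 form a cycle, so G is not a tree and its treewidth is at least 2. The upper and lower bounds meet at 2, so that is the treewidth.

Treewidth 2.
One such decomposition:
Bags: B1 = {1, 2, 5}  B2 = {1, 5, 6}  B3 = {1, 4, 5}  B4 = {1, 3, 5}
Tree: B1–B2, B2–B3, B3–B4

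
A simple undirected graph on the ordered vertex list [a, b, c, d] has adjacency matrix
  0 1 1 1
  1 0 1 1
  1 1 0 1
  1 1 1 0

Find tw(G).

3

A width-3 tree decomposition is:
Bags: B1 = {a, b, c, d}
Tree: (single bag)
With just one bag of size 4, the width is 4 − 1 = 3, so tw(G) ≤ 3. For the lower bound, the 4 vertices {a, b, c, d} are pairwise adjacent, and any tree decomposition puts a clique entirely inside one bag — forcing width ≥ 3. Therefore the treewidth is 3.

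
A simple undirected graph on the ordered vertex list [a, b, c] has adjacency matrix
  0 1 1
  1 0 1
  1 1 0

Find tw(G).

A width-2 tree decomposition is:
Bags: B1 = {a, b, c}
Tree: (single bag)
With just one bag of size 3, the width is 3 − 1 = 2, so tw(G) ≤ 2. Conversely, {a, b, c} is a clique of size 3, and the vertices of any clique must share a bag in every tree decomposition; so some bag has ≥ 3 vertices and tw(G) ≥ 2. The upper and lower bounds meet at 2, so that is the treewidth.

2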